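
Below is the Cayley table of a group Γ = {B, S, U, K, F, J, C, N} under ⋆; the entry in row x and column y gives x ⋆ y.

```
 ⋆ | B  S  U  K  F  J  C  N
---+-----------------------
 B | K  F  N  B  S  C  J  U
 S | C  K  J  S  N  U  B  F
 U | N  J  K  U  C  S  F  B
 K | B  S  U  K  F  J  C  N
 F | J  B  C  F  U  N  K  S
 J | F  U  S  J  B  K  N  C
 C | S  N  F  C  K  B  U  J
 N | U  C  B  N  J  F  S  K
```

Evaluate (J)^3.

J

J^1 = J
J^2 = J ⋆ J = K
J^3 = K ⋆ J = J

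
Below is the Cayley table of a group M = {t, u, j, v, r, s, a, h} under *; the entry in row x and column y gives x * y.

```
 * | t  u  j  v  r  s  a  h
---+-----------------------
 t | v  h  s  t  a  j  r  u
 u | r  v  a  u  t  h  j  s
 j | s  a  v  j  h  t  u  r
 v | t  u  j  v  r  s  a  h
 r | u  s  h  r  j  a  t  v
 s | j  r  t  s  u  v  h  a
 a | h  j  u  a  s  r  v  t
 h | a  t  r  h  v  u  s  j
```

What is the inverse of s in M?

s

First locate the identity: row v matches the header, so v is the identity.
Scan row s for v: s * s = v. Hence s^(-1) = s.
(Structurally, M here is isomorphic to the dihedral group D_4.)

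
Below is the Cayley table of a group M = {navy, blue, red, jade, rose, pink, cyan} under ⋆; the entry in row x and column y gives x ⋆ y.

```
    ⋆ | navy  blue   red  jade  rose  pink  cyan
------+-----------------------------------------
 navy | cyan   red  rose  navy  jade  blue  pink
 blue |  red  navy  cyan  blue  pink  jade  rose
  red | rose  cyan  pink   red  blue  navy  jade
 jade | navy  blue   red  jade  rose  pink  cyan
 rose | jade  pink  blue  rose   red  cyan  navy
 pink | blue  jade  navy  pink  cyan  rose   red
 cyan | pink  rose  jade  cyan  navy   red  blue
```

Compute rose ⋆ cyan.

navy

Read row rose, column cyan: rose ⋆ cyan = navy.
(Structurally, M here is isomorphic to the cyclic group Z_7.)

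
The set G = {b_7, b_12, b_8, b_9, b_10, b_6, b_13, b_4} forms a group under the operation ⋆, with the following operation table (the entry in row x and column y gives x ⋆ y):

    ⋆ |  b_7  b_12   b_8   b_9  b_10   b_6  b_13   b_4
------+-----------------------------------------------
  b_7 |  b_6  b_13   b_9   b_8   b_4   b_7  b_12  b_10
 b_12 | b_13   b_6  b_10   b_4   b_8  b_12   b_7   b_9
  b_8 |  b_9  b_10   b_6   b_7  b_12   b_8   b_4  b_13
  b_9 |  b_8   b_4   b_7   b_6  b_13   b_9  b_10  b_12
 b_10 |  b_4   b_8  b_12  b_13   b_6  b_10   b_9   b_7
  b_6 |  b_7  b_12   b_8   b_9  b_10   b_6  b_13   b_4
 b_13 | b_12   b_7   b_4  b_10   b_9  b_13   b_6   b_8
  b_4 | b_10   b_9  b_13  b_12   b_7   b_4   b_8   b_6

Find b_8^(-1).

First locate the identity: row b_6 matches the header, so b_6 is the identity.
Scan row b_8 for b_6: b_8 ⋆ b_8 = b_6. Hence b_8^(-1) = b_8.
(Structurally, G here is isomorphic to the elementary abelian group (Z_2)^3.)

b_8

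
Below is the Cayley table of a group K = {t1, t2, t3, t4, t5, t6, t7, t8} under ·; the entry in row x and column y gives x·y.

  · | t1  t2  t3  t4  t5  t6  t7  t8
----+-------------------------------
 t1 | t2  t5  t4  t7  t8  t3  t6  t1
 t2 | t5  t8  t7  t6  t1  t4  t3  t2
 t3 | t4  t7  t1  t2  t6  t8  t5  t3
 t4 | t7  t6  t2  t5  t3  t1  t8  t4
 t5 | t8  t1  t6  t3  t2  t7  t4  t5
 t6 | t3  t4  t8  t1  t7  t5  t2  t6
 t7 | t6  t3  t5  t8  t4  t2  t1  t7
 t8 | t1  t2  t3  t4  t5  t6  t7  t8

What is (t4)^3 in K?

t4^1 = t4
t4^2 = t4·t4 = t5
t4^3 = t5·t4 = t3

t3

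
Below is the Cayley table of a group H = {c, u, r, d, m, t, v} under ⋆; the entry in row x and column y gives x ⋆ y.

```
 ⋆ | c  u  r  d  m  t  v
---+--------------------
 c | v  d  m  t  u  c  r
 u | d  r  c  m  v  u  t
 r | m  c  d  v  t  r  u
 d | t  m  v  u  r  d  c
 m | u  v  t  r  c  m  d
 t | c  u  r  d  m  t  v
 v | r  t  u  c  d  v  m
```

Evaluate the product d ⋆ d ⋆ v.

t

d ⋆ d = u
u ⋆ v = t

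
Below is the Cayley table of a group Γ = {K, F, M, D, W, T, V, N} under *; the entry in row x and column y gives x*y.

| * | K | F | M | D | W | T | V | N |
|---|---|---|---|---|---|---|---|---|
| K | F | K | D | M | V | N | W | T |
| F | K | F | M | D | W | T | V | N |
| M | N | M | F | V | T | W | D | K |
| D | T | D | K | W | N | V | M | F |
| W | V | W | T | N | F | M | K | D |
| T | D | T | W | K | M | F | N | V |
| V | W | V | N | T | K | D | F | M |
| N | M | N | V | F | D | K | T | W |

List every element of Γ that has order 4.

{D, N}

Identity is F. Compute the order of each non-identity element by repeated multiplication:
  K: K → F  (order 2)
  M: M → F  (order 2)
  D: D → W → N → F  (order 4)
  W: W → F  (order 2)
  T: T → F  (order 2)
  V: V → F  (order 2)
  N: N → W → D → F  (order 4)
Elements of order 4: {D, N}.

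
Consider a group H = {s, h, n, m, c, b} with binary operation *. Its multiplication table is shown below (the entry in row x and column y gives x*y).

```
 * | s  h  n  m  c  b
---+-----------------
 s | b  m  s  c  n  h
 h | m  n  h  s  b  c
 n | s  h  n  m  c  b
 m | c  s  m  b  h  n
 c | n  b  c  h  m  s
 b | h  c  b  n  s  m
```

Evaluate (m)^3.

n

m^1 = m
m^2 = m*m = b
m^3 = b*m = n
(Structurally, H here is isomorphic to the cyclic group Z_6.)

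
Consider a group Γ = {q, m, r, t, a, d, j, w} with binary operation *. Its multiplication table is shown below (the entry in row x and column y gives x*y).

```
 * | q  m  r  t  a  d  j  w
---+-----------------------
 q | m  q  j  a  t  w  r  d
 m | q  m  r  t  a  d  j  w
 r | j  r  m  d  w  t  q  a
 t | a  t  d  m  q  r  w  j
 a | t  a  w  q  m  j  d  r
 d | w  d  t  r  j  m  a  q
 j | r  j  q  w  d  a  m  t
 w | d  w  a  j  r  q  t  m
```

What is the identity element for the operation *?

The identity e satisfies e*x = x for all x, so its row in the table reproduces the column headers.
Row m reads: q, m, r, t, a, d, j, w — exactly the header order. So m is the identity.

m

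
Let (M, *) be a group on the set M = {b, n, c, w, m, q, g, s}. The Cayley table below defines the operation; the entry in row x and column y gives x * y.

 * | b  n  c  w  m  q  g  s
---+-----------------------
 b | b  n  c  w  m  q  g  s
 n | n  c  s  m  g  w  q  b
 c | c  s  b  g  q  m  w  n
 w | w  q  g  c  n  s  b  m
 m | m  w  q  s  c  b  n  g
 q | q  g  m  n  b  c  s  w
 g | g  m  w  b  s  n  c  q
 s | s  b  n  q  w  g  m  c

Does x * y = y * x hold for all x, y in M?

m * g = n but g * m = s.
Since m and g do not commute, M is not abelian.

No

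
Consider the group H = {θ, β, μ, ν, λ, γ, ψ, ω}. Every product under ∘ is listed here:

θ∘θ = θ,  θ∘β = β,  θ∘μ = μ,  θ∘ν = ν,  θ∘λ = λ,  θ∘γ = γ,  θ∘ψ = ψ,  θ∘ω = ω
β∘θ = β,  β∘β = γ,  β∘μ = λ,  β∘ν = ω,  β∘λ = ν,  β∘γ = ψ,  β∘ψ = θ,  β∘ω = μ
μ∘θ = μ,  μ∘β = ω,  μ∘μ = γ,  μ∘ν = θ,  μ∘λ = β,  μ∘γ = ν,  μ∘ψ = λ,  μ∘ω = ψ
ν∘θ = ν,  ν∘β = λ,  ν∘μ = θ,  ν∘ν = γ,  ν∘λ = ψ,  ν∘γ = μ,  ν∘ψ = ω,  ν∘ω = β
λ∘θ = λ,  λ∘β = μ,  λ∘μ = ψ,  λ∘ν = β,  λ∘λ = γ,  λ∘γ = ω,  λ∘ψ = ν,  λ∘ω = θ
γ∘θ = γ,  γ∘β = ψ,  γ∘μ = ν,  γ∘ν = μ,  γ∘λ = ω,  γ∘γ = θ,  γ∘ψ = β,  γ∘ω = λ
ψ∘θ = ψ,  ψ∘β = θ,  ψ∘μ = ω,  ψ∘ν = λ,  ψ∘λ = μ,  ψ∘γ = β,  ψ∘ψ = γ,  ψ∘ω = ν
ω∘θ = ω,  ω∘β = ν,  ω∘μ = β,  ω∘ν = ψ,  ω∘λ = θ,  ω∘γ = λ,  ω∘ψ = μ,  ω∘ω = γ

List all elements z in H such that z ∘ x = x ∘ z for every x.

{γ, θ}

An element z is central iff its row equals its column in the table.
For ν: ν ∘ λ = ψ ≠ β = λ ∘ ν, so ν ∉ Z.
Checking each element this way leaves Z(H) = {γ, θ}.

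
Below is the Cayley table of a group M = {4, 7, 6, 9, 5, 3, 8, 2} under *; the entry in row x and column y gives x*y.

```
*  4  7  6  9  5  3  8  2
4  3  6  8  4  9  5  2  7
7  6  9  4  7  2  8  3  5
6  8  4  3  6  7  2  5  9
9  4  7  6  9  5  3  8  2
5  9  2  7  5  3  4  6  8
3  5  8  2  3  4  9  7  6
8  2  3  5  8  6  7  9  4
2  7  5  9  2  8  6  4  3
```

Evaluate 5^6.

3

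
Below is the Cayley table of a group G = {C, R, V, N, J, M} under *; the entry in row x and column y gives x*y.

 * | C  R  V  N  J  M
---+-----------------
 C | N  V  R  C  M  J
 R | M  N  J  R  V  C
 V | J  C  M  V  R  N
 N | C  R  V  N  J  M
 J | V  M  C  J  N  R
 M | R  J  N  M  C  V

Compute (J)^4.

N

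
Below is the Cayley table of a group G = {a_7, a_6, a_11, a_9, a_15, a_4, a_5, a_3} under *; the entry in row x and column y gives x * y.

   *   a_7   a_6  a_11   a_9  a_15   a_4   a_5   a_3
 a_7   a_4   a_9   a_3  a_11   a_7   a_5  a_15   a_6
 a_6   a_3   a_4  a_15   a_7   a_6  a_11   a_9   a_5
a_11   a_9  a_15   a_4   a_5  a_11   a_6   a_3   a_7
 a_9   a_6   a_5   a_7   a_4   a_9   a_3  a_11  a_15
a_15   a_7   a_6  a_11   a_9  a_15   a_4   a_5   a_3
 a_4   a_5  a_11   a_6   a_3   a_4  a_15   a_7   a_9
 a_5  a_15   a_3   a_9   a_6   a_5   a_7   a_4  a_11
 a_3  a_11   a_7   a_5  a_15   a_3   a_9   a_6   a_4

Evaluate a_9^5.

a_9^1 = a_9
a_9^2 = a_9 * a_9 = a_4
a_9^3 = a_4 * a_9 = a_3
a_9^4 = a_3 * a_9 = a_15
a_9^5 = a_15 * a_9 = a_9

a_9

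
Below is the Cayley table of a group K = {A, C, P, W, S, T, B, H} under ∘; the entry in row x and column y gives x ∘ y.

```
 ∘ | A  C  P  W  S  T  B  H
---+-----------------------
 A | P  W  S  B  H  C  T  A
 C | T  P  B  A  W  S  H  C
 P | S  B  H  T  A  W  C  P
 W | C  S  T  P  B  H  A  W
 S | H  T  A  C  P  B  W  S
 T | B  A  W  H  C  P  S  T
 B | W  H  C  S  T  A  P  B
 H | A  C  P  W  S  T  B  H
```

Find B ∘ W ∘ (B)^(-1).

The identity is H. In row B, the entry H sits in column C, so B^(-1) = C.
B ∘ W = S
S ∘ C = T

T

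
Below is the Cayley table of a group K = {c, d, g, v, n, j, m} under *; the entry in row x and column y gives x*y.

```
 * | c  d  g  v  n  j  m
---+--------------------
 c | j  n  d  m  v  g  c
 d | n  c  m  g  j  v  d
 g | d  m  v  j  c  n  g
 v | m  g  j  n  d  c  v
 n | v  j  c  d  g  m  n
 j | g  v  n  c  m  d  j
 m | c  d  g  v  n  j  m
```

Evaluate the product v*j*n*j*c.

j

v*j = c
c*n = v
v*j = c
c*c = j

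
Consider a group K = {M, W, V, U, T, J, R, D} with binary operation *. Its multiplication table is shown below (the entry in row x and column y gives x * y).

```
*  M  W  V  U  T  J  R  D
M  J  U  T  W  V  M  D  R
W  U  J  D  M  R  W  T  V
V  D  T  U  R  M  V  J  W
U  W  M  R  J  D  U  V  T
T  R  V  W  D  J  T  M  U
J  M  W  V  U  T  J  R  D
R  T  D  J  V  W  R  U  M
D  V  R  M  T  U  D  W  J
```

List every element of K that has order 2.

{D, M, T, U, W}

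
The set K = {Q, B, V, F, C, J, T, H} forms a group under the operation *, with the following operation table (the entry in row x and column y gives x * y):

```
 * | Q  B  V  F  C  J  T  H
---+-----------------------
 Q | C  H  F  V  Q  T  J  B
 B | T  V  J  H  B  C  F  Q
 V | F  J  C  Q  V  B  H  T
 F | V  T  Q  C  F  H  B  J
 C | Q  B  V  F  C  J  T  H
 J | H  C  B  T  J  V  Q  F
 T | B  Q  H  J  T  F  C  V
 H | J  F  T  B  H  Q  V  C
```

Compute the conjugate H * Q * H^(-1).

F

The identity is C. In row H, the entry C sits in column H, so H^(-1) = H.
H * Q = J
J * H = F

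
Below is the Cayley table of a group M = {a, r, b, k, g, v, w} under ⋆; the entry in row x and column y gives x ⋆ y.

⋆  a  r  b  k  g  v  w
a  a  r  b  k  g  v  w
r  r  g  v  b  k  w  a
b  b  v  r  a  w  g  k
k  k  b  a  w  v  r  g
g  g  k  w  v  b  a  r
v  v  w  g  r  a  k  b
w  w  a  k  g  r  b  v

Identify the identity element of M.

a

The identity e satisfies e ⋆ x = x for all x, so its row in the table reproduces the column headers.
Row a reads: a, r, b, k, g, v, w — exactly the header order. So a is the identity.
(Structurally, M here is isomorphic to the cyclic group Z_7.)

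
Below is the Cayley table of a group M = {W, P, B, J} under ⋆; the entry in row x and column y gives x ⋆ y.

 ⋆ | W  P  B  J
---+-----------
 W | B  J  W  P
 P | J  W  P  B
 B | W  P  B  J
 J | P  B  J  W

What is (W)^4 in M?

B

W^1 = W
W^2 = W ⋆ W = B
W^3 = B ⋆ W = W
W^4 = W ⋆ W = B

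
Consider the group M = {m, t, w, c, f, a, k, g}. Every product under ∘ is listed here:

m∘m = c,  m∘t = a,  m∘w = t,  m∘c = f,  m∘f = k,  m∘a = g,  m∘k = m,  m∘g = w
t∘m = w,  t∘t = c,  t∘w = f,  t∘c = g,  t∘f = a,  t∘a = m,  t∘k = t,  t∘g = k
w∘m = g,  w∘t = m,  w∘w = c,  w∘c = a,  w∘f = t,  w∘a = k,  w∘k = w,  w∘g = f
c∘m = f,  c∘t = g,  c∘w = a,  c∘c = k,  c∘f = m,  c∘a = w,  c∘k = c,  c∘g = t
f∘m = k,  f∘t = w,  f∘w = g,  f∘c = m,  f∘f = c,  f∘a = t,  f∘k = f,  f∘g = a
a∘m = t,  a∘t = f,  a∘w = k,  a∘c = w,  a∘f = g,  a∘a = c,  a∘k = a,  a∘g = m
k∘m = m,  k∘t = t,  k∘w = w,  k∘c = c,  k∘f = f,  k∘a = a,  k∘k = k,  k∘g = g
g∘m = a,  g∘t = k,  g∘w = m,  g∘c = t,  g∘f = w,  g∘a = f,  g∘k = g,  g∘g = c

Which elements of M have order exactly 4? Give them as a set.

{a, f, g, m, t, w}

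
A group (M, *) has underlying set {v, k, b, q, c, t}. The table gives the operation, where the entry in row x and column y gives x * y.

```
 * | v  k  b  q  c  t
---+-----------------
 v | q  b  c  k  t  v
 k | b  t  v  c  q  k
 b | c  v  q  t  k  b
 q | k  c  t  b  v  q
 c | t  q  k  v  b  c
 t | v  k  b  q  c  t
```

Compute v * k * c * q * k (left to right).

q

v * k = b
b * c = k
k * q = c
c * k = q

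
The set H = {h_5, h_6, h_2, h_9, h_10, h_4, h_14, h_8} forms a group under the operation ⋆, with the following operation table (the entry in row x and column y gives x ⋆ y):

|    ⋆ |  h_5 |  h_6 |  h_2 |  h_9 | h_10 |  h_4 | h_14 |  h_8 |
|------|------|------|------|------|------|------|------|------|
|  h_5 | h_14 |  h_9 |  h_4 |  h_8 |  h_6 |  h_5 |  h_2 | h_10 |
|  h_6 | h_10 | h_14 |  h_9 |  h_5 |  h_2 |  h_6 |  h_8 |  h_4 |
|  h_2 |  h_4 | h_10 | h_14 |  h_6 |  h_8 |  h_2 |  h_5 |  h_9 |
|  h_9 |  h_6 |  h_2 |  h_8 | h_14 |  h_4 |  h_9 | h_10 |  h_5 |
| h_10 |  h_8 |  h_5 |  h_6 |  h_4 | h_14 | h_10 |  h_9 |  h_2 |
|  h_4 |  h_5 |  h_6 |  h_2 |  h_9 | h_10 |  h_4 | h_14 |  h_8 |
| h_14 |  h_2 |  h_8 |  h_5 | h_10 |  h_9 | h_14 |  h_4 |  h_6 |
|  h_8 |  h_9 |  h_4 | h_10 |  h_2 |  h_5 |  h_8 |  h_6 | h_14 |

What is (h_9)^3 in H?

h_10

h_9^1 = h_9
h_9^2 = h_9 ⋆ h_9 = h_14
h_9^3 = h_14 ⋆ h_9 = h_10
(Structurally, H here is isomorphic to the quaternion group Q_8.)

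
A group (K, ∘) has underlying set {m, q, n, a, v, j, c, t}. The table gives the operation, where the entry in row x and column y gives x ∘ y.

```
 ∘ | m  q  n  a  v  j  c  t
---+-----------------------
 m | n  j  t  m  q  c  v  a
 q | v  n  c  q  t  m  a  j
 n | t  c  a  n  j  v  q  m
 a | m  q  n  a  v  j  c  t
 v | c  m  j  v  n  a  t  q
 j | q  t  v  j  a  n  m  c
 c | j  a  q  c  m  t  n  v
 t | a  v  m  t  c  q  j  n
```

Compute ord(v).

The identity element is a (its row matches the header).
v^1 = v
v^2 = v ∘ v = n
v^3 = n ∘ v = j
v^4 = j ∘ v = a
The first power of v equal to the identity is v^4, so ord(v) = 4.
(Structurally, K here is isomorphic to the quaternion group Q_8.)

4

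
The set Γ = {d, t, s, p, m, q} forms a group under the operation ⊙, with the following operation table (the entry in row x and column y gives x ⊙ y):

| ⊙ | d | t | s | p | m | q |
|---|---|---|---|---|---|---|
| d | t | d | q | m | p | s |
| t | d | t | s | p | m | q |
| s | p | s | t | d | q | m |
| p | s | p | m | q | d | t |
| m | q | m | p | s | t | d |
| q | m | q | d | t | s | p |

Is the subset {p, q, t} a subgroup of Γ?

Yes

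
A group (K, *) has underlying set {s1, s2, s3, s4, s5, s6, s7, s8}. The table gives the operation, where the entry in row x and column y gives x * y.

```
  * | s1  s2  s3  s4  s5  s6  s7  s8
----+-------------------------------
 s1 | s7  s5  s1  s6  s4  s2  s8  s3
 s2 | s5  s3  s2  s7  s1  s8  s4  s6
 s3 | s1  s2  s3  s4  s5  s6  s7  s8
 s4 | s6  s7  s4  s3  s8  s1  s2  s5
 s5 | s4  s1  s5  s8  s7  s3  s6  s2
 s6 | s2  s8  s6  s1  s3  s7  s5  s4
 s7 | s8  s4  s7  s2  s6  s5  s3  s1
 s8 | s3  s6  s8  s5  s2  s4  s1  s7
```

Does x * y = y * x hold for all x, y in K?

Check whether the table is symmetric across its main diagonal.
Every entry (row x, col y) equals the entry (row y, col x), so K is abelian.

Yes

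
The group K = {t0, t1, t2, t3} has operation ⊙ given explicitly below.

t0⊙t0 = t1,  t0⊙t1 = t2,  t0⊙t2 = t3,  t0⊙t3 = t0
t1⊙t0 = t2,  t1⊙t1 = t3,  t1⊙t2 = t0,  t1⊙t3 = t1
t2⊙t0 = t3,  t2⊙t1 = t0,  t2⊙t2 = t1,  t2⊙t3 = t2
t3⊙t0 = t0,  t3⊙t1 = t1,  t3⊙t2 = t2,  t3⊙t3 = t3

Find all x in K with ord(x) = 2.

Identity is t3. Compute the order of each non-identity element by repeated multiplication:
  t0: t0 → t1 → t2 → t3  (order 4)
  t1: t1 → t3  (order 2)
  t2: t2 → t1 → t0 → t3  (order 4)
Elements of order 2: {t1}.

{t1}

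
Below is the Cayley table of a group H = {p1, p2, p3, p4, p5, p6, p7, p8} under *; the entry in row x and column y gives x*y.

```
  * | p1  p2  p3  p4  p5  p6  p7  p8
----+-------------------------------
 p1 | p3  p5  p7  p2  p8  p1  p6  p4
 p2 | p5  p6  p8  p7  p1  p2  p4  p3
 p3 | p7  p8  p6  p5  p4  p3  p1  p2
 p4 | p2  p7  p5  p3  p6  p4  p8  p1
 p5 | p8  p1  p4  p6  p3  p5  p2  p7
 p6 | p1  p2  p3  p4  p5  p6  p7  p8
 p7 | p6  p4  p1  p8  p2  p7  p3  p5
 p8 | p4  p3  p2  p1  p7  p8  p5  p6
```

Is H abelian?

Yes

Check whether the table is symmetric across its main diagonal.
Every entry (row x, col y) equals the entry (row y, col x), so H is abelian.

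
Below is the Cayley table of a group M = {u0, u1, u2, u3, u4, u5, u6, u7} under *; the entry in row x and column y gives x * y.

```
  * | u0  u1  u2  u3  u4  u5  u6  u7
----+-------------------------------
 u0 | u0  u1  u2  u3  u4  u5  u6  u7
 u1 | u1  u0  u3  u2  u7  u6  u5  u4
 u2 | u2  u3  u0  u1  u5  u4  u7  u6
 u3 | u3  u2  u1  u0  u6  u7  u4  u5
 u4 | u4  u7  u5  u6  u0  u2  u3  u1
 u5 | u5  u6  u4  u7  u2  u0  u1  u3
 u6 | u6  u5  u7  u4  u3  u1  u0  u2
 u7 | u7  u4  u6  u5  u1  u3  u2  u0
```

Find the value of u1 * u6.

Read row u1, column u6: u1 * u6 = u5.

u5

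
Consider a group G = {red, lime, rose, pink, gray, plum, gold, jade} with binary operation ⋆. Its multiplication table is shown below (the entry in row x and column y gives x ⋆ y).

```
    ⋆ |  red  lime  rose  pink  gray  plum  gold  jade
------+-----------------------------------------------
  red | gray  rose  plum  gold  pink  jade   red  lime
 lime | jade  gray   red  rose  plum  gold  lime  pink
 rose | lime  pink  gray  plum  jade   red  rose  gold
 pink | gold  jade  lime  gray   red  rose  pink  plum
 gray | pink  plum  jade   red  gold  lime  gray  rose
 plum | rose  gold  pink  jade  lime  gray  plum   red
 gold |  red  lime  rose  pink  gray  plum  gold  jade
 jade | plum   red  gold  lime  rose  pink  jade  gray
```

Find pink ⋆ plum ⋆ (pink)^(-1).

lime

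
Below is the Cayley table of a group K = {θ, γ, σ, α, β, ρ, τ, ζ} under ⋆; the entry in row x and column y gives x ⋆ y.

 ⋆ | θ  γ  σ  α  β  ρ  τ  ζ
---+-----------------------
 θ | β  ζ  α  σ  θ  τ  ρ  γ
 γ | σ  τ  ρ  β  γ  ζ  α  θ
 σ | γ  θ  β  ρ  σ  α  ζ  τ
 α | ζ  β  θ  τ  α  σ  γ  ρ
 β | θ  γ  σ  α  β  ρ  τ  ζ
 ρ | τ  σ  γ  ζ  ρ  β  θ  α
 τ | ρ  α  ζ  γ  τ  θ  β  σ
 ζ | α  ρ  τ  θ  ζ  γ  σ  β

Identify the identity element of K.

The identity e satisfies e ⋆ x = x for all x, so its row in the table reproduces the column headers.
Row β reads: θ, γ, σ, α, β, ρ, τ, ζ — exactly the header order. So β is the identity.

β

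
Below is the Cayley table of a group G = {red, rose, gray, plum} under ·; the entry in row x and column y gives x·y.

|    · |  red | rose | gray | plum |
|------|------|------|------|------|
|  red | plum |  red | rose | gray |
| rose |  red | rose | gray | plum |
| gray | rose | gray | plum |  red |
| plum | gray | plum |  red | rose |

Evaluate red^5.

red

red^1 = red
red^2 = red·red = plum
red^3 = plum·red = gray
red^4 = gray·red = rose
red^5 = rose·red = red
(Structurally, G here is isomorphic to the cyclic group Z_4.)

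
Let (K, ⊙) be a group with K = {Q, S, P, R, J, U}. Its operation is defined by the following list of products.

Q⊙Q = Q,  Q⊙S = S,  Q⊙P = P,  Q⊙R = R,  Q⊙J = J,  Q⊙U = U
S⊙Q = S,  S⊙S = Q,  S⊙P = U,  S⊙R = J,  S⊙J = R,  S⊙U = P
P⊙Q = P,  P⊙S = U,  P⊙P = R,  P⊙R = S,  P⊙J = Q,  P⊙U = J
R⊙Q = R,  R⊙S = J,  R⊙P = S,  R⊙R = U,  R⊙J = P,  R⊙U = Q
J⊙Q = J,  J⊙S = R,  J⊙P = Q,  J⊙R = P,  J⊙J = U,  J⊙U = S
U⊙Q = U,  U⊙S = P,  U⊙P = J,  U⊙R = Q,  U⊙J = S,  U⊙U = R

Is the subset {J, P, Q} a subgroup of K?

No

P ⊙ P = R, which is not in {J, P, Q}.
The subset is not closed under ⊙, so it is not a subgroup.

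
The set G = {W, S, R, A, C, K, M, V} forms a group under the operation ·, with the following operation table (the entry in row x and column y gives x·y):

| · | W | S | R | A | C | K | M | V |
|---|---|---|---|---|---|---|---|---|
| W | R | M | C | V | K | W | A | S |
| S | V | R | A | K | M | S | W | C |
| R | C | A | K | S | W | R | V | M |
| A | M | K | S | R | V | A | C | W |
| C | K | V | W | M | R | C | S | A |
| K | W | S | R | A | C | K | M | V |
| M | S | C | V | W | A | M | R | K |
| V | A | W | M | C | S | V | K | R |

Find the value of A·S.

Read row A, column S: A·S = K.

K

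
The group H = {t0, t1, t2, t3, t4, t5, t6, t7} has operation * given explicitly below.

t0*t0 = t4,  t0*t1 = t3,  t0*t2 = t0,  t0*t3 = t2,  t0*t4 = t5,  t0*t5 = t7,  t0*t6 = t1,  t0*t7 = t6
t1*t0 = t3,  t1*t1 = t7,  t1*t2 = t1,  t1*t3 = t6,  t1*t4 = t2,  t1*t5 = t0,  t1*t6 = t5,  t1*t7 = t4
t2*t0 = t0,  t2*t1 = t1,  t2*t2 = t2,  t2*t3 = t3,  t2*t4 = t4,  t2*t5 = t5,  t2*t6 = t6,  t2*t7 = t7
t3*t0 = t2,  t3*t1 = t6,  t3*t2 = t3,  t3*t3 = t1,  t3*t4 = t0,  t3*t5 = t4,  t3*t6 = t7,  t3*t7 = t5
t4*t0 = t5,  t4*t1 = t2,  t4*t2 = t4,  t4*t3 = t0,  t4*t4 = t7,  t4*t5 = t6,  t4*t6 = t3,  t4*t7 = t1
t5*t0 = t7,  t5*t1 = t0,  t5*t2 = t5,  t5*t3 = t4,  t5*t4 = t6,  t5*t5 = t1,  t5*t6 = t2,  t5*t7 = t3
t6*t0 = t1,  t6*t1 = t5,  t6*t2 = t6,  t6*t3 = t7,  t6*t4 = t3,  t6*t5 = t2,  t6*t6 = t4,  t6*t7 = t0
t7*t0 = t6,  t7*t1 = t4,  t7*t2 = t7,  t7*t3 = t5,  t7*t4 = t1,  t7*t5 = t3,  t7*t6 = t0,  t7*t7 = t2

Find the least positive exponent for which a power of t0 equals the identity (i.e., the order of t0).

8

The identity element is t2 (its row matches the header).
t0^1 = t0
t0^2 = t0 * t0 = t4
t0^3 = t4 * t0 = t5
t0^4 = t5 * t0 = t7
t0^5 = t7 * t0 = t6
t0^6 = t6 * t0 = t1
t0^7 = t1 * t0 = t3
t0^8 = t3 * t0 = t2
The first power of t0 equal to the identity is t0^8, so ord(t0) = 8.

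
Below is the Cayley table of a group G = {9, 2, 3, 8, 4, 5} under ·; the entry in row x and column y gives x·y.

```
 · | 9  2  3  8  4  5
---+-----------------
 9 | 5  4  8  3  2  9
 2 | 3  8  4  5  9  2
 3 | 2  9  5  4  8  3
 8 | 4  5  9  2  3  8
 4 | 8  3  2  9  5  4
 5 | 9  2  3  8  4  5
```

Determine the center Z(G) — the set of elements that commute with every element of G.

{5}

An element z is central iff its row equals its column in the table.
For 8: 8·9 = 4 ≠ 3 = 9·8, so 8 ∉ Z.
Checking each element this way leaves Z(G) = {5}.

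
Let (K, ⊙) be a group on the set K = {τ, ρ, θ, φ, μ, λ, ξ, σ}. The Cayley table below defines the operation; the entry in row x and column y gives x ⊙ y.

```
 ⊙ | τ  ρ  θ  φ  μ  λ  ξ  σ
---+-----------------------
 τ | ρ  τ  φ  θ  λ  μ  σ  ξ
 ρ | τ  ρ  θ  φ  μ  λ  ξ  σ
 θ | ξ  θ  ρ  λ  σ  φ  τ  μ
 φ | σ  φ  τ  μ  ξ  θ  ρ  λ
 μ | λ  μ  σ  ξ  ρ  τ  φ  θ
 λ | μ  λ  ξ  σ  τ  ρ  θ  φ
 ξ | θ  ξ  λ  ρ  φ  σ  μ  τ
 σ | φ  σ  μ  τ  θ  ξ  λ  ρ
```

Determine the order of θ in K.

The identity element is ρ (its row matches the header).
θ^1 = θ
θ^2 = θ ⊙ θ = ρ
The first power of θ equal to the identity is θ^2, so ord(θ) = 2.

2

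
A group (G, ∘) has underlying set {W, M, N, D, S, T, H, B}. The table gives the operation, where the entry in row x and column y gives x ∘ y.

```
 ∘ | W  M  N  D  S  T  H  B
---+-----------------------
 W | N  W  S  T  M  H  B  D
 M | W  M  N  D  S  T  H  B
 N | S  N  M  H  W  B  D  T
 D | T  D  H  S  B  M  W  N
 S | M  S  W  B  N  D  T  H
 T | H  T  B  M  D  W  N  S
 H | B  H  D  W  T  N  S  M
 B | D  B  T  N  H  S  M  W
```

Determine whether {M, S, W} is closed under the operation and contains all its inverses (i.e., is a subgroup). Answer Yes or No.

W ∘ W = N, which is not in {M, S, W}.
The subset is not closed under ∘, so it is not a subgroup.
(Structurally, G here is isomorphic to the cyclic group Z_8.)

No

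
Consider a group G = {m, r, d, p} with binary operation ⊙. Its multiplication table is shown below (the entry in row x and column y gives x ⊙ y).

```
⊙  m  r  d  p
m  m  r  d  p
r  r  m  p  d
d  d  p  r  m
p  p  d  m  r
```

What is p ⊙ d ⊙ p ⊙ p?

p ⊙ d = m
m ⊙ p = p
p ⊙ p = r
(Structurally, G here is isomorphic to the cyclic group Z_4.)

r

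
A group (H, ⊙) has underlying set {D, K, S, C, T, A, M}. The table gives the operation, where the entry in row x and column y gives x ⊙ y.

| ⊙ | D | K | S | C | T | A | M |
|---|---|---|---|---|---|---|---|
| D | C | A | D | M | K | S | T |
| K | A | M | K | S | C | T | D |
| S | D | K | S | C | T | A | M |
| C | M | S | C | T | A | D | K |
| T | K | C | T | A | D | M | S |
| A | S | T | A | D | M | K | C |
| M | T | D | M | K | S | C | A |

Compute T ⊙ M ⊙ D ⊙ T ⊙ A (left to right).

T

T ⊙ M = S
S ⊙ D = D
D ⊙ T = K
K ⊙ A = T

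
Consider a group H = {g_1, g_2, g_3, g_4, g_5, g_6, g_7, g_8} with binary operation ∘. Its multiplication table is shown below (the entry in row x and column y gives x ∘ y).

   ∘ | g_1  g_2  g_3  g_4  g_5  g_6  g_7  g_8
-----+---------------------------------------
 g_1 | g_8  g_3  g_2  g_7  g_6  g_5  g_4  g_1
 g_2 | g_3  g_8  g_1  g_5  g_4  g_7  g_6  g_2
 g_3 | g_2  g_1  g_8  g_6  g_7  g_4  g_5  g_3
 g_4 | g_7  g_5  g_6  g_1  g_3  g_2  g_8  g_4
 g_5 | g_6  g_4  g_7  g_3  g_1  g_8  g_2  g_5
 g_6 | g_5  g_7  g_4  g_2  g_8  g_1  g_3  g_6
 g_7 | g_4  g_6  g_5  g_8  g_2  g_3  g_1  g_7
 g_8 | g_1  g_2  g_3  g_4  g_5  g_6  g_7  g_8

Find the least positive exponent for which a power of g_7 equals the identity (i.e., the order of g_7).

The identity element is g_8 (its row matches the header).
g_7^1 = g_7
g_7^2 = g_7 ∘ g_7 = g_1
g_7^3 = g_1 ∘ g_7 = g_4
g_7^4 = g_4 ∘ g_7 = g_8
The first power of g_7 equal to the identity is g_7^4, so ord(g_7) = 4.
(Structurally, H here is isomorphic to Z_2 x Z_4.)

4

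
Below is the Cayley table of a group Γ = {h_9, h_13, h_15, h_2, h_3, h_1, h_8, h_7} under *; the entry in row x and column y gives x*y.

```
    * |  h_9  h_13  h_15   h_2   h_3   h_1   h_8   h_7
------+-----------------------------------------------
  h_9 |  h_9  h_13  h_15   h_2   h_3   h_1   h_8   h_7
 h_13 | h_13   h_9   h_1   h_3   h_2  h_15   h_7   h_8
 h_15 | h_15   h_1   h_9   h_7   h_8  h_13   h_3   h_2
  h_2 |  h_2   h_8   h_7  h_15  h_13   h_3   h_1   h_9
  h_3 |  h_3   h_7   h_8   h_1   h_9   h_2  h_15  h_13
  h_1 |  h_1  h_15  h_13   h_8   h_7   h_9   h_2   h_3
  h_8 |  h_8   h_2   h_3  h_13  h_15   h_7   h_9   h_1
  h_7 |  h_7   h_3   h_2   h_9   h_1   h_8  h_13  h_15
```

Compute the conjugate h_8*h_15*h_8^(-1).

h_15

The identity is h_9. In row h_8, the entry h_9 sits in column h_8, so h_8^(-1) = h_8.
h_8*h_15 = h_3
h_3*h_8 = h_15
(Structurally, Γ here is isomorphic to the dihedral group D_4.)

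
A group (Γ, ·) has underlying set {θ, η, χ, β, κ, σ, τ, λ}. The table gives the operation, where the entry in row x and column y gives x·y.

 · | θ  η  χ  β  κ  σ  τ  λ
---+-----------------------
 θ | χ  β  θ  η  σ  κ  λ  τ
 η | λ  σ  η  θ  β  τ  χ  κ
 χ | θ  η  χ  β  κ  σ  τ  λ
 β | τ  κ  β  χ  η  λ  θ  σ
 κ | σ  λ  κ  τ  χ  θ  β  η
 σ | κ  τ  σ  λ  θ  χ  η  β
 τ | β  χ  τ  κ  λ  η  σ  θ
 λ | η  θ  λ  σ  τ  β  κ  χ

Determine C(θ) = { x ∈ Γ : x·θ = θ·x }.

Compare row θ with column θ entry by entry.
σ·θ = κ = θ·σ, so σ commutes with θ.
λ·θ = η but θ·λ = τ, so λ does not.
Collecting the elements that commute with θ: C(θ) = {θ, κ, σ, χ}.

{θ, κ, σ, χ}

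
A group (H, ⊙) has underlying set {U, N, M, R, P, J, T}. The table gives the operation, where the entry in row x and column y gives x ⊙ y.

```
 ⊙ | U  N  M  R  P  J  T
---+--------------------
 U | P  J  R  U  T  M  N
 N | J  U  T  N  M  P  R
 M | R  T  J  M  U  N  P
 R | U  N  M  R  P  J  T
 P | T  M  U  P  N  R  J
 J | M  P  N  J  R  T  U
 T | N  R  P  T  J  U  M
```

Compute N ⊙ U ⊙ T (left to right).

U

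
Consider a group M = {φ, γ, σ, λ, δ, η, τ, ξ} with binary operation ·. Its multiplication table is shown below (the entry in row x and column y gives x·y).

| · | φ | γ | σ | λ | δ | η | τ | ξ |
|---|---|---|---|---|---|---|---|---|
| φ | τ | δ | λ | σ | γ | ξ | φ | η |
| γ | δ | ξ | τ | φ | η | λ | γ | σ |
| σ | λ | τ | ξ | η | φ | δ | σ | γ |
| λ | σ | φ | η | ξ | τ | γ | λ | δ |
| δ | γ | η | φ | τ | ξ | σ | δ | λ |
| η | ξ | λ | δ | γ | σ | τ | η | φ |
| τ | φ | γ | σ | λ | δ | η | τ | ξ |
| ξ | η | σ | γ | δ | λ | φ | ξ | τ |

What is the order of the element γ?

4

The identity element is τ (its row matches the header).
γ^1 = γ
γ^2 = γ·γ = ξ
γ^3 = ξ·γ = σ
γ^4 = σ·γ = τ
The first power of γ equal to the identity is γ^4, so ord(γ) = 4.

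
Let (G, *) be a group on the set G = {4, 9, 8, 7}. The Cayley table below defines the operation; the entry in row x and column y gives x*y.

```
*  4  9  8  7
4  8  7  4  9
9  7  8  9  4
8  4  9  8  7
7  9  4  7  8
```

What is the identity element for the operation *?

The identity e satisfies e*x = x for all x, so its row in the table reproduces the column headers.
Row 8 reads: 4, 9, 8, 7 — exactly the header order. So 8 is the identity.
(Structurally, G here is isomorphic to the Klein four-group V_4.)

8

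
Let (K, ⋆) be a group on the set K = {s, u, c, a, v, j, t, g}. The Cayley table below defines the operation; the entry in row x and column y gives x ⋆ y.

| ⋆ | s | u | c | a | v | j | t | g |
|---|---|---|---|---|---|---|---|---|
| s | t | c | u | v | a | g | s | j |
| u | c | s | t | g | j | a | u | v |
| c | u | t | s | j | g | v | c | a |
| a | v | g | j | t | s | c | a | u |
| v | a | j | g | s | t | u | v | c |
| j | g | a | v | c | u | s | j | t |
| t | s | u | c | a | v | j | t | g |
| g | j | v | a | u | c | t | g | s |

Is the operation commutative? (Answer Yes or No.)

Yes

Check whether the table is symmetric across its main diagonal.
Every entry (row x, col y) equals the entry (row y, col x), so K is abelian.
(In fact K ≅ Z_2 x Z_4.)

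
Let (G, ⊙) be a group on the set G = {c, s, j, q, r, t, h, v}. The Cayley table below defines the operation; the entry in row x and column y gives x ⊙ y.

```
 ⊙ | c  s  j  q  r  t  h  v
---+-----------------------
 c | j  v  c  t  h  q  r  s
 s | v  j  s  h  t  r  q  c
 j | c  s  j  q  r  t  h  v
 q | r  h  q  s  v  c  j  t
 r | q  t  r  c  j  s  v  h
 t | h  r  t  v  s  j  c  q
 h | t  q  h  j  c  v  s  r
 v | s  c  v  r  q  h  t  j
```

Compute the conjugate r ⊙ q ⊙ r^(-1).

h

The identity is j. In row r, the entry j sits in column r, so r^(-1) = r.
r ⊙ q = c
c ⊙ r = h
(Structurally, G here is isomorphic to the dihedral group D_4.)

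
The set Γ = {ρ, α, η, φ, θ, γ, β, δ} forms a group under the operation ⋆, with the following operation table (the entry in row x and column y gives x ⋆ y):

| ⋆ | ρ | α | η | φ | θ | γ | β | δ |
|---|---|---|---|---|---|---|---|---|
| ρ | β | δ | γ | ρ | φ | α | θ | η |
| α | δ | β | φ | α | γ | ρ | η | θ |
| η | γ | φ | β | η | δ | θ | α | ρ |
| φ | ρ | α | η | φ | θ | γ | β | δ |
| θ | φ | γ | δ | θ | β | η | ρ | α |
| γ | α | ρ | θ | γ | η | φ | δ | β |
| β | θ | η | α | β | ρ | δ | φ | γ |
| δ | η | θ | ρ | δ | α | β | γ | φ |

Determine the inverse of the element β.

First locate the identity: row φ matches the header, so φ is the identity.
Scan row β for φ: β ⋆ β = φ. Hence β^(-1) = β.

β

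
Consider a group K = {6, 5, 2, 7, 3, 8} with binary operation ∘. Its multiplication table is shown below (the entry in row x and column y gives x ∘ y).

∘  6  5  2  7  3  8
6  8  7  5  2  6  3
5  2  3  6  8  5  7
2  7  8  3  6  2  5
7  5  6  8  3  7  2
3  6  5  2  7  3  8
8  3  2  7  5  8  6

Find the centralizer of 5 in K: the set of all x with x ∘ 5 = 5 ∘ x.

Compare row 5 with column 5 entry by entry.
8 ∘ 5 = 2 but 5 ∘ 8 = 7, so 8 does not.
Collecting the elements that commute with 5: C(5) = {3, 5}.

{3, 5}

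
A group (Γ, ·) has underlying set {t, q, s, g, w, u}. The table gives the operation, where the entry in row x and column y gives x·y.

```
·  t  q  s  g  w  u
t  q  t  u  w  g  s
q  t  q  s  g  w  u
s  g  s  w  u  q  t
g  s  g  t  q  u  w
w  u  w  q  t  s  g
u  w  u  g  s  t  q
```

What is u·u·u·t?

w

u·u = q
q·u = u
u·t = w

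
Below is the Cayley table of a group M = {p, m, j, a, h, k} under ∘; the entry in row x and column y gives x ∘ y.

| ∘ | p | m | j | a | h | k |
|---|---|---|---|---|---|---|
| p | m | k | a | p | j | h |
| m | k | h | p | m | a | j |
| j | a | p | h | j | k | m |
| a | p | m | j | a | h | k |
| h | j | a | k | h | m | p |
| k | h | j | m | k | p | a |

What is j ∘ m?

p

Read row j, column m: j ∘ m = p.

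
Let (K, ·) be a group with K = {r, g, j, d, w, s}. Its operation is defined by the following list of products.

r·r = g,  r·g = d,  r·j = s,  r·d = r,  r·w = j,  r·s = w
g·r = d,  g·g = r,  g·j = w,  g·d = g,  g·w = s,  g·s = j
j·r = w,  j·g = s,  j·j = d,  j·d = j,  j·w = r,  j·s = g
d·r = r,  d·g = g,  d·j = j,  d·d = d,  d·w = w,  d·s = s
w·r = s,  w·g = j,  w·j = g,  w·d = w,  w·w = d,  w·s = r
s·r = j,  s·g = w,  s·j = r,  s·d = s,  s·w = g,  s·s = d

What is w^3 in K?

w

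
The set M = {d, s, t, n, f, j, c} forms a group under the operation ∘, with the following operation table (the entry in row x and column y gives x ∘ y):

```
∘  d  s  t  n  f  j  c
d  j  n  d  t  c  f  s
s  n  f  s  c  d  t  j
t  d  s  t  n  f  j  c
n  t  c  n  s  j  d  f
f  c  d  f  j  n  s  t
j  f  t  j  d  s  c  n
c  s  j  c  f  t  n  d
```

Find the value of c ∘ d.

Read row c, column d: c ∘ d = s.

s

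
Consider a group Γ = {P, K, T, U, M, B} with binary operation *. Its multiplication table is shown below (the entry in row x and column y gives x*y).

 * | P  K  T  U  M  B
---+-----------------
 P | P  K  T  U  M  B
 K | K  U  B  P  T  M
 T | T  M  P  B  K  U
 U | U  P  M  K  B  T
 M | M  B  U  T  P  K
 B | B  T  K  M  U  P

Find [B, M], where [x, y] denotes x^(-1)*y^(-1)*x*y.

Identity is P; from the table B^(-1) = B and M^(-1) = M.
B*M = U
U*B = T
T*M = K

K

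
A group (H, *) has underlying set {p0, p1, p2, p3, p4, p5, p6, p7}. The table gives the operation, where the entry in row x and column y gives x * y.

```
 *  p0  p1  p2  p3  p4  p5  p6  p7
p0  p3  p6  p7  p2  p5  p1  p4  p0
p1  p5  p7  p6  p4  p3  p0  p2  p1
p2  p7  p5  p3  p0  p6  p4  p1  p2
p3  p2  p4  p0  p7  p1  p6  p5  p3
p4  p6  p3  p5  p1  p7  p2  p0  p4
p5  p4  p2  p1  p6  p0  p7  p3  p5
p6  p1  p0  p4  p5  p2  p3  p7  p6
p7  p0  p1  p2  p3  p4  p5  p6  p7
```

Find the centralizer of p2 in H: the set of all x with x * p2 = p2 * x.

{p0, p2, p3, p7}

Compare row p2 with column p2 entry by entry.
p0 * p2 = p7 = p2 * p0, so p0 commutes with p2.
p1 * p2 = p6 but p2 * p1 = p5, so p1 does not.
Collecting the elements that commute with p2: C(p2) = {p0, p2, p3, p7}.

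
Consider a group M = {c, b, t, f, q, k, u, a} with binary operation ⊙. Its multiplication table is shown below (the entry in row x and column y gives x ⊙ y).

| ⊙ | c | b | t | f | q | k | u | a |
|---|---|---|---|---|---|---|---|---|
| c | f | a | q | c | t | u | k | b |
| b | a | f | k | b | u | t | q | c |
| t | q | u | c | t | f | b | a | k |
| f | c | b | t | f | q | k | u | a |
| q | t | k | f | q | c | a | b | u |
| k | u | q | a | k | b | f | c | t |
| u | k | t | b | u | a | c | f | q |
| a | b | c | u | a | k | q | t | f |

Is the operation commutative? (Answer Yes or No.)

No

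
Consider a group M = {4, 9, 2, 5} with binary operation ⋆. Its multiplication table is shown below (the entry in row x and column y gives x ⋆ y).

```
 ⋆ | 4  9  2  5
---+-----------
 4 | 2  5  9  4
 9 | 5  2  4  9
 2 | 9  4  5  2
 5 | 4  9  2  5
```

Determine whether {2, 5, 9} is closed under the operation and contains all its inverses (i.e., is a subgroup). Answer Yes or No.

9 ⋆ 2 = 4, which is not in {2, 5, 9}.
The subset is not closed under ⋆, so it is not a subgroup.

No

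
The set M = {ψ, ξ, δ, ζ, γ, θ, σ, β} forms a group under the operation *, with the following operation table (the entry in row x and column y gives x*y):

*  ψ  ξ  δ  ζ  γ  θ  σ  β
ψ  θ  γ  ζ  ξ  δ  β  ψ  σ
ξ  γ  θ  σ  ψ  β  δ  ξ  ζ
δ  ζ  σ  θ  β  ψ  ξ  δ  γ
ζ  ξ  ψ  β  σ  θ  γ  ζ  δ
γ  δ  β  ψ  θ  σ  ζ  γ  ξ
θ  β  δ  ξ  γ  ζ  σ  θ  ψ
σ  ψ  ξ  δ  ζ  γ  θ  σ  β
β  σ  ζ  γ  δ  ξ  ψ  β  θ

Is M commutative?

Yes

Check whether the table is symmetric across its main diagonal.
Every entry (row x, col y) equals the entry (row y, col x), so M is abelian.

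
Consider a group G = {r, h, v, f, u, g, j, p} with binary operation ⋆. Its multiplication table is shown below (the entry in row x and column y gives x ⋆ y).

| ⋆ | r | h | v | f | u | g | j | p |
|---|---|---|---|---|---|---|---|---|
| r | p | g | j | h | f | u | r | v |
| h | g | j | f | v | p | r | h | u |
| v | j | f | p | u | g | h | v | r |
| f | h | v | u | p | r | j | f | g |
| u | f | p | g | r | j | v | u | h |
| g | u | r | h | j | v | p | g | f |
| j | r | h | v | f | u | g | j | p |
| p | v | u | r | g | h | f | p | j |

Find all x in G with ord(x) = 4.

{f, g, r, v}

Identity is j. Compute the order of each non-identity element by repeated multiplication:
  r: r → p → v → j  (order 4)
  h: h → j  (order 2)
  v: v → p → r → j  (order 4)
  f: f → p → g → j  (order 4)
  u: u → j  (order 2)
  g: g → p → f → j  (order 4)
  p: p → j  (order 2)
Elements of order 4: {f, g, r, v}.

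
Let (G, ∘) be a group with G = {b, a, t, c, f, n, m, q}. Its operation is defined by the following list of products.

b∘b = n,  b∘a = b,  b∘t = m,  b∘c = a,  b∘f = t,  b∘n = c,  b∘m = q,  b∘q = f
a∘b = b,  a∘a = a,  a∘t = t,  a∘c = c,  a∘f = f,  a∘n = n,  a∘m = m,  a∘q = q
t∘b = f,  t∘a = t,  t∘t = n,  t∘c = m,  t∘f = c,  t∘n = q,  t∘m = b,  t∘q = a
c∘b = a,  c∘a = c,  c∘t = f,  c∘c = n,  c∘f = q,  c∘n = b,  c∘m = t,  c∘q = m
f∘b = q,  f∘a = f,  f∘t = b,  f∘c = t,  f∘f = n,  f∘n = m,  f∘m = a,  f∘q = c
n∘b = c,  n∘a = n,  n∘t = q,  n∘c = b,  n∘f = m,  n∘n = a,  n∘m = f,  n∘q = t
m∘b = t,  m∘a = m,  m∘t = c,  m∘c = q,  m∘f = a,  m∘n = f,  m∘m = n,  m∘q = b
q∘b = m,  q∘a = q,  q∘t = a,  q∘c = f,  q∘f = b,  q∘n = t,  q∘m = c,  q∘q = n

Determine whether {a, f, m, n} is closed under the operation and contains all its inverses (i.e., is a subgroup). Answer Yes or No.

{a, f, m, n} contains the identity a.
Checking products: every product of two elements of {a, f, m, n} (read from the table) lies in {a, f, m, n}, so the set is closed.
In a finite group, a nonempty closed subset is a subgroup. So {a, f, m, n} ≤ G.

Yes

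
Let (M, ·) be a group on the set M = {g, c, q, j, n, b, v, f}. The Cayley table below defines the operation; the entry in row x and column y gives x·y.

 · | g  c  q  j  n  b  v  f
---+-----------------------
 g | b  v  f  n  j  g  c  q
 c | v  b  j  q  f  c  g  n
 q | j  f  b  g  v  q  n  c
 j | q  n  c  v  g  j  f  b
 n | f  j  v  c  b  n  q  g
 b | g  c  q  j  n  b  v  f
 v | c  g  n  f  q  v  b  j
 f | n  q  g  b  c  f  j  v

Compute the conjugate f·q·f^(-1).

The identity is b. In row f, the entry b sits in column j, so f^(-1) = j.
f·q = g
g·j = n
(Structurally, M here is isomorphic to the dihedral group D_4.)

n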